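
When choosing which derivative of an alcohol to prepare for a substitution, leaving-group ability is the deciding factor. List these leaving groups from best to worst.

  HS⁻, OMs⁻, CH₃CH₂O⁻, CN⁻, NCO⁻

Leaving-group ability tracks the stability of the departed species; conjugate-acid pKₐ is the usual yardstick (lower pKₐ → better LG).
OMs⁻: pKₐ(CH₃SO₃H (MsOH)) ≈ -1.9 — resonance-delocalised alkanesulfonate
NCO⁻: pKₐ(HOCN) ≈ 3.5 — resonance between N and O
HS⁻: pKₐ(H₂S) ≈ 7
CN⁻: pKₐ(HCN) ≈ 9.2
CH₃CH₂O⁻: pKₐ(CH₃CH₂OH) ≈ 16 — strong base; alkoxides do not leave unassisted

OMs⁻ > NCO⁻ > HS⁻ > CN⁻ > CH₃CH₂O⁻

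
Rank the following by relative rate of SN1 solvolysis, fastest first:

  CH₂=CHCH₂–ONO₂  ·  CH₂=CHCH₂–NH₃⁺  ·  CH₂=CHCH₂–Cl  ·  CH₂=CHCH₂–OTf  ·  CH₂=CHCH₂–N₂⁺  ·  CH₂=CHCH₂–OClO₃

CH₂=CHCH₂–N₂⁺ > CH₂=CHCH₂–OTf > CH₂=CHCH₂–OClO₃ > CH₂=CHCH₂–Cl > CH₂=CHCH₂–ONO₂ > CH₂=CHCH₂–NH₃⁺

Identical carbon frameworks mean the comparison reduces to leaving-group quality.
Leaving-group ability tracks the stability of the departed species; conjugate-acid pKₐ is the usual yardstick (lower pKₐ → better LG).
CH₂=CHCH₂–N₂⁺ loses N₂: no meaningful conjugate acid; N₂ departs as an exceptionally stable neutral molecule
CH₂=CHCH₂–OTf loses OTf⁻: pKₐ(CF₃SO₃H (triflic acid)) ≈ -14
CH₂=CHCH₂–OClO₃ loses ClO₄⁻: pKₐ(HClO₄) ≈ -10
CH₂=CHCH₂–Cl loses Cl⁻: pKₐ(HCl) ≈ -7
CH₂=CHCH₂–ONO₂ loses NO₃⁻: pKₐ(HNO₃) ≈ -1.3
CH₂=CHCH₂–NH₃⁺ loses NH₃: pKₐ(NH₄⁺) ≈ 9.2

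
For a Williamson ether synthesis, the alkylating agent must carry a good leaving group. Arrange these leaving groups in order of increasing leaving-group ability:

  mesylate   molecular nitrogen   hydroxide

The more stable X⁻ (or X) is on its own — i.e. the weaker a base it is — the better a leaving group it makes.
molecular nitrogen: no meaningful conjugate acid; N₂ departs as an exceptionally stable neutral molecule
mesylate: pKₐ(CH₃SO₃H (MsOH)) ≈ -1.9
hydroxide: pKₐ(H₂O) ≈ 15.7
The question asks for worst first, so the sequence is read in increasing leaving-group ability.

hydroxide < mesylate < molecular nitrogen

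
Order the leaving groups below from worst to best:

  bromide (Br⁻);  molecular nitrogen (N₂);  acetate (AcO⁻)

acetate (AcO⁻) < bromide (Br⁻) < molecular nitrogen (N₂)

molecular nitrogen (N₂): no meaningful conjugate acid; N₂ departs as an exceptionally stable neutral molecule
bromide (Br⁻): pKₐ(HBr) ≈ -9 — weak base; good leaving group
acetate (AcO⁻): pKₐ(CH₃COOH) ≈ 4.8 — resonance-stabilised but still a weak base
The question asks for worst first, so the sequence is read in increasing leaving-group ability.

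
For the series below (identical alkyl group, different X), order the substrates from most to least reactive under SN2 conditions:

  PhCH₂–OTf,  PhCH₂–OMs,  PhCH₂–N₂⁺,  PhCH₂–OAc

PhCH₂–N₂⁺ > PhCH₂–OTf > PhCH₂–OMs > PhCH₂–OAc

The skeletons are identical, so relative rate is governed entirely by leaving-group ability.
A good leaving group is a weak base: the lower the pKₐ of its conjugate acid, the more readily it departs.
PhCH₂–N₂⁺ loses N₂: no meaningful conjugate acid; N₂ departs as an exceptionally stable neutral molecule
PhCH₂–OTf loses OTf⁻: pKₐ(CF₃SO₃H (triflic acid)) ≈ -14
PhCH₂–OMs loses OMs⁻: pKₐ(CH₃SO₃H (MsOH)) ≈ -1.9
PhCH₂–OAc loses AcO⁻: pKₐ(CH₃COOH) ≈ 4.8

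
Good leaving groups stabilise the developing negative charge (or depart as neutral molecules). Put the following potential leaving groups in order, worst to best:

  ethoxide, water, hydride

The more stable X⁻ (or X) is on its own — i.e. the weaker a base it is — the better a leaving group it makes.
water: pKₐ(H₃O⁺) ≈ -1.7
ethoxide: pKₐ(CH₃CH₂OH) ≈ 16
hydride: pKₐ(H₂) ≈ 36
Listed from poorest to best leaving group as asked.

hydride < ethoxide < water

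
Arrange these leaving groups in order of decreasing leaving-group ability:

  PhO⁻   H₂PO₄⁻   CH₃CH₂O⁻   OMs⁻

The more stable X⁻ (or X) is on its own — i.e. the weaker a base it is — the better a leaving group it makes.
OMs⁻: pKₐ(CH₃SO₃H (MsOH)) ≈ -1.9
H₂PO₄⁻: pKₐ(H₃PO₄) ≈ 2.1
PhO⁻: pKₐ(C₆H₅OH (phenol)) ≈ 10 — resonance into the ring helps, but still a poor LG
CH₃CH₂O⁻: pKₐ(CH₃CH₂OH) ≈ 16

OMs⁻ > H₂PO₄⁻ > PhO⁻ > CH₃CH₂O⁻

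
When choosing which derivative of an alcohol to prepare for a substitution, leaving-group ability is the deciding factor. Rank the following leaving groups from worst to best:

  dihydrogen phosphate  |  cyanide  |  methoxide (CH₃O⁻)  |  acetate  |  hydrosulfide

methoxide (CH₃O⁻) < cyanide < hydrosulfide < acetate < dihydrogen phosphate

dihydrogen phosphate: pKₐ(H₃PO₄) ≈ 2.1
acetate: pKₐ(CH₃COOH) ≈ 4.8
hydrosulfide: pKₐ(H₂S) ≈ 7
cyanide: pKₐ(HCN) ≈ 9.2
methoxide (CH₃O⁻): pKₐ(CH₃OH) ≈ 15.5
Reversing gives the worst-to-best order requested.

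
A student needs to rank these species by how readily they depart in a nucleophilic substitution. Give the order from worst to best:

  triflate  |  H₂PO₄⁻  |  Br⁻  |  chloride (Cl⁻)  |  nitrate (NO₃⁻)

H₂PO₄⁻ < nitrate (NO₃⁻) < chloride (Cl⁻) < Br⁻ < triflate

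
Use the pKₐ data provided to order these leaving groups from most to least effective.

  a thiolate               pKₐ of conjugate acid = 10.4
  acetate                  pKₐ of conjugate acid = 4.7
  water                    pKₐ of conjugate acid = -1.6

Lower conjugate-acid pKₐ ⇒ weaker base ⇒ better leaving group.
Sorting by the given values: water (-1.6), acetate (4.7), a thiolate (10.4).

water > acetate > a thiolate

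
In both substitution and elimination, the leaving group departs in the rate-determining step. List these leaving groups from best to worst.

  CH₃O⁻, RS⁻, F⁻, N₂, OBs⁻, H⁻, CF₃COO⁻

N₂: no meaningful conjugate acid; N₂ departs as an exceptionally stable neutral molecule
OBs⁻: pKₐ(p-BrC₆H₄SO₃H) ≈ -2.8 — arenesulfonate with a p-bromo substituent
CF₃COO⁻: pKₐ(CF₃COOH) ≈ 0.2 — strongly electron-withdrawing CF₃ stabilises the carboxylate
F⁻: pKₐ(HF) ≈ 3.2
RS⁻: pKₐ(RSH (a thiol)) ≈ 10.5 — moderately basic; rarely leaves without activation
CH₃O⁻: pKₐ(CH₃OH) ≈ 15.5 — strong base; alkoxides do not leave unassisted
H⁻: pKₐ(H₂) ≈ 36

N₂ > OBs⁻ > CF₃COO⁻ > F⁻ > RS⁻ > CH₃O⁻ > H⁻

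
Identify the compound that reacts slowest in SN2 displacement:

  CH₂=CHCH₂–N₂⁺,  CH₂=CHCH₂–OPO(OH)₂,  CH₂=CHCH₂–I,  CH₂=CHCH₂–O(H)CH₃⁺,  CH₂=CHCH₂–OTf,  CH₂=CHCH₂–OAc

CH₂=CHCH₂–OAc

With the same alkyl group throughout, only the leaving group differentiates the rates.
The more stable X⁻ (or X) is on its own — i.e. the weaker a base it is — the better a leaving group it makes.
CH₂=CHCH₂–N₂⁺ loses N₂: no meaningful conjugate acid; N₂ departs as an exceptionally stable neutral molecule
CH₂=CHCH₂–OTf loses OTf⁻: pKₐ(CF₃SO₃H (triflic acid)) ≈ -14
CH₂=CHCH₂–I loses I⁻: pKₐ(HI) ≈ -10
CH₂=CHCH₂–O(H)CH₃⁺ loses R'OH: pKₐ(R'OH₂⁺) ≈ -2.4
CH₂=CHCH₂–OPO(OH)₂ loses H₂PO₄⁻: pKₐ(H₃PO₄) ≈ 2.1
CH₂=CHCH₂–OAc loses AcO⁻: pKₐ(CH₃COOH) ≈ 4.8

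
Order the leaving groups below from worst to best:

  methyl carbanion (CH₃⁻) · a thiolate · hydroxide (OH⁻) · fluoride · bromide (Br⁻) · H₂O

methyl carbanion (CH₃⁻) < hydroxide (OH⁻) < a thiolate < fluoride < H₂O < bromide (Br⁻)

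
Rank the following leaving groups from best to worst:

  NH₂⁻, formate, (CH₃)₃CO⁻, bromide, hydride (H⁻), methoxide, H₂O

bromide > H₂O > formate > methoxide > (CH₃)₃CO⁻ > hydride (H⁻) > NH₂⁻

Rank by basicity of the departing species: weakest base leaves most easily.
bromide: pKₐ(HBr) ≈ -9
H₂O: pKₐ(H₃O⁺) ≈ -1.7
formate: pKₐ(HCOOH) ≈ 3.8
methoxide: pKₐ(CH₃OH) ≈ 15.5
(CH₃)₃CO⁻: pKₐ(t-BuOH) ≈ 18
hydride (H⁻): pKₐ(H₂) ≈ 36
NH₂⁻: pKₐ(NH₃) ≈ 38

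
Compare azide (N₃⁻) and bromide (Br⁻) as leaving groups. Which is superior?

bromide (Br⁻) is the better leaving group.
pKₐ(HBr) ≈ -9 versus pKₐ(HN₃) ≈ 4.7: bromide (Br⁻) is the much weaker base.
Weak base; good leaving group.

bromide (Br⁻)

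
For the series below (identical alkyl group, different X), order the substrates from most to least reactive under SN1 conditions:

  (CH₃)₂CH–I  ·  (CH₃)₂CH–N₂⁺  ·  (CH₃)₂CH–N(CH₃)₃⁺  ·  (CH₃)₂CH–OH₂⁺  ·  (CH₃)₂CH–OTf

With the same alkyl group throughout, only the leaving group differentiates the rates.
Rank by basicity of the departing species: weakest base leaves most easily.
(CH₃)₂CH–N₂⁺ loses N₂: no meaningful conjugate acid; N₂ departs as an exceptionally stable neutral molecule
(CH₃)₂CH–OTf loses OTf⁻: pKₐ(CF₃SO₃H (triflic acid)) ≈ -14
(CH₃)₂CH–I loses I⁻: pKₐ(HI) ≈ -10
(CH₃)₂CH–OH₂⁺ loses H₂O: pKₐ(H₃O⁺) ≈ -1.7
(CH₃)₂CH–N(CH₃)₃⁺ loses NR'₃: pKₐ(R'₃NH⁺) ≈ 10.7

(CH₃)₂CH–N₂⁺ > (CH₃)₂CH–OTf > (CH₃)₂CH–I > (CH₃)₂CH–OH₂⁺ > (CH₃)₂CH–N(CH₃)₃⁺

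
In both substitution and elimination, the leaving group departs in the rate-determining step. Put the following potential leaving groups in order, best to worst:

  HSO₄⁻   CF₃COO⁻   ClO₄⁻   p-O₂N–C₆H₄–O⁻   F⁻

A good leaving group is a weak base: the lower the pKₐ of its conjugate acid, the more readily it departs.
ClO₄⁻: pKₐ(HClO₄) ≈ -10
HSO₄⁻: pKₐ(H₂SO₄) ≈ -3 — conjugate base of a strong mineral acid
CF₃COO⁻: pKₐ(CF₃COOH) ≈ 0.2 — strongly electron-withdrawing CF₃ stabilises the carboxylate
F⁻: pKₐ(HF) ≈ 3.2 — small and strongly basic; the poor halide leaving group
p-O₂N–C₆H₄–O⁻: pKₐ(p-nitrophenol) ≈ 7.2 — nitro group delocalises the charge; the classic chromogenic LG

ClO₄⁻ > HSO₄⁻ > CF₃COO⁻ > F⁻ > p-O₂N–C₆H₄–O⁻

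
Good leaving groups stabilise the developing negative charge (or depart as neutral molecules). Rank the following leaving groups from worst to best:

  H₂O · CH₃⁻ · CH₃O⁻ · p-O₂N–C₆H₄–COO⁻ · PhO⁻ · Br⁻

The more stable X⁻ (or X) is on its own — i.e. the weaker a base it is — the better a leaving group it makes.
Br⁻: pKₐ(HBr) ≈ -9 — weak base; good leaving group
H₂O: pKₐ(H₃O⁺) ≈ -1.7
p-O₂N–C₆H₄–COO⁻: pKₐ(p-nitrobenzoic acid) ≈ 3.4 — electron-withdrawing nitro group stabilises the carboxylate
PhO⁻: pKₐ(C₆H₅OH (phenol)) ≈ 10 — resonance into the ring helps, but still a poor LG
CH₃O⁻: pKₐ(CH₃OH) ≈ 15.5
CH₃⁻: pKₐ(CH₄) ≈ 48 — unstabilised carbanion; the worst conceivable leaving group
Reversing gives the worst-to-best order requested.

CH₃⁻ < CH₃O⁻ < PhO⁻ < p-O₂N–C₆H₄–COO⁻ < H₂O < Br⁻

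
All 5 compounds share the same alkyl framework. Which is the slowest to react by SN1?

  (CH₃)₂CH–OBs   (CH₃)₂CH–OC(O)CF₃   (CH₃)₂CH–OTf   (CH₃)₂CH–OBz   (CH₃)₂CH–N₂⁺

(CH₃)₂CH–OBz

With the same alkyl group throughout, only the leaving group differentiates the rates.
Rank by basicity of the departing species: weakest base leaves most easily.
(CH₃)₂CH–N₂⁺ loses N₂: no meaningful conjugate acid; N₂ departs as an exceptionally stable neutral molecule
(CH₃)₂CH–OTf loses OTf⁻: pKₐ(CF₃SO₃H (triflic acid)) ≈ -14
(CH₃)₂CH–OBs loses OBs⁻: pKₐ(p-BrC₆H₄SO₃H) ≈ -2.8
(CH₃)₂CH–OC(O)CF₃ loses CF₃COO⁻: pKₐ(CF₃COOH) ≈ 0.2
(CH₃)₂CH–OBz loses PhCOO⁻: pKₐ(C₆H₅COOH) ≈ 4.2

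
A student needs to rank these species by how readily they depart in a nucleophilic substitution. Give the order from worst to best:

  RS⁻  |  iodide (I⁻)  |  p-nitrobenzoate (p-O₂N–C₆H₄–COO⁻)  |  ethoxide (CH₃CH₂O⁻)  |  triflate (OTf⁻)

ethoxide (CH₃CH₂O⁻) < RS⁻ < p-nitrobenzoate (p-O₂N–C₆H₄–COO⁻) < iodide (I⁻) < triflate (OTf⁻)

Leaving-group ability tracks the stability of the departed species; conjugate-acid pKₐ is the usual yardstick (lower pKₐ → better LG).
triflate (OTf⁻): pKₐ(CF₃SO₃H (triflic acid)) ≈ -14 — charge spread over three oxygens and a CF₃ group; the premier leaving group in synthesis
iodide (I⁻): pKₐ(HI) ≈ -10
p-nitrobenzoate (p-O₂N–C₆H₄–COO⁻): pKₐ(p-nitrobenzoic acid) ≈ 3.4 — electron-withdrawing nitro group stabilises the carboxylate
RS⁻: pKₐ(RSH (a thiol)) ≈ 10.5 — moderately basic; rarely leaves without activation
ethoxide (CH₃CH₂O⁻): pKₐ(CH₃CH₂OH) ≈ 16 — strong base; alkoxides do not leave unassisted
Reversing gives the worst-to-best order requested.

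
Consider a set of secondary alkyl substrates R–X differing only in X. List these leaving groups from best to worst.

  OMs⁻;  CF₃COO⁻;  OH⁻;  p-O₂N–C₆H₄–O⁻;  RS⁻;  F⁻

Leaving-group ability tracks the stability of the departed species; conjugate-acid pKₐ is the usual yardstick (lower pKₐ → better LG).
OMs⁻: pKₐ(CH₃SO₃H (MsOH)) ≈ -1.9
CF₃COO⁻: pKₐ(CF₃COOH) ≈ 0.2
F⁻: pKₐ(HF) ≈ 3.2
p-O₂N–C₆H₄–O⁻: pKₐ(p-nitrophenol) ≈ 7.2
RS⁻: pKₐ(RSH (a thiol)) ≈ 10.5
OH⁻: pKₐ(H₂O) ≈ 15.7

OMs⁻ > CF₃COO⁻ > F⁻ > p-O₂N–C₆H₄–O⁻ > RS⁻ > OH⁻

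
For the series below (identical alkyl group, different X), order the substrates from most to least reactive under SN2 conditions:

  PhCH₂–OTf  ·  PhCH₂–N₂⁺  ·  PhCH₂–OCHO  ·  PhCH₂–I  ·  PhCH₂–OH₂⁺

Identical carbon frameworks mean the comparison reduces to leaving-group quality.
The more stable X⁻ (or X) is on its own — i.e. the weaker a base it is — the better a leaving group it makes.
PhCH₂–N₂⁺ loses N₂: no meaningful conjugate acid; N₂ departs as an exceptionally stable neutral molecule
PhCH₂–OTf loses OTf⁻: pKₐ(CF₃SO₃H (triflic acid)) ≈ -14
PhCH₂–I loses I⁻: pKₐ(HI) ≈ -10
PhCH₂–OH₂⁺ loses H₂O: pKₐ(H₃O⁺) ≈ -1.7
PhCH₂–OCHO loses HCOO⁻: pKₐ(HCOOH) ≈ 3.8

PhCH₂–N₂⁺ > PhCH₂–OTf > PhCH₂–I > PhCH₂–OH₂⁺ > PhCH₂–OCHO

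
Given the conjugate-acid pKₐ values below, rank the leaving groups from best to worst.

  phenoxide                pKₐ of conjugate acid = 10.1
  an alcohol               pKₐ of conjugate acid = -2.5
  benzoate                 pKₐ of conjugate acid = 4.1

Lower conjugate-acid pKₐ ⇒ weaker base ⇒ better leaving group.
Sorting by the given values: an alcohol (-2.5), benzoate (4.1), phenoxide (10.1).

an alcohol > benzoate > phenoxide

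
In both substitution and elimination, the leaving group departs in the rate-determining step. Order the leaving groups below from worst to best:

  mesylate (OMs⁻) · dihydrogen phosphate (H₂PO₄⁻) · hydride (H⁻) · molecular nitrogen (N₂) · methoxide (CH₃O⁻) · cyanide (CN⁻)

hydride (H⁻) < methoxide (CH₃O⁻) < cyanide (CN⁻) < dihydrogen phosphate (H₂PO₄⁻) < mesylate (OMs⁻) < molecular nitrogen (N₂)

The more stable X⁻ (or X) is on its own — i.e. the weaker a base it is — the better a leaving group it makes.
molecular nitrogen (N₂): no meaningful conjugate acid; N₂ departs as an exceptionally stable neutral molecule
mesylate (OMs⁻): pKₐ(CH₃SO₃H (MsOH)) ≈ -1.9 — resonance-delocalised alkanesulfonate
dihydrogen phosphate (H₂PO₄⁻): pKₐ(H₃PO₄) ≈ 2.1 — moderate base; biological leaving group after further activation
cyanide (CN⁻): pKₐ(HCN) ≈ 9.2
methoxide (CH₃O⁻): pKₐ(CH₃OH) ≈ 15.5
hydride (H⁻): pKₐ(H₂) ≈ 36
The question asks for worst first, so the sequence is read in increasing leaving-group ability.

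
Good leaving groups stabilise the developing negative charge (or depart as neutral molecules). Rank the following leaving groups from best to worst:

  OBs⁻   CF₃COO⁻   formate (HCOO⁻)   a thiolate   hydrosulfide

The more stable X⁻ (or X) is on its own — i.e. the weaker a base it is — the better a leaving group it makes.
OBs⁻: pKₐ(p-BrC₆H₄SO₃H) ≈ -2.8
CF₃COO⁻: pKₐ(CF₃COOH) ≈ 0.2 — strongly electron-withdrawing CF₃ stabilises the carboxylate
formate (HCOO⁻): pKₐ(HCOOH) ≈ 3.8
hydrosulfide: pKₐ(H₂S) ≈ 7
a thiolate: pKₐ(RSH (a thiol)) ≈ 10.5

OBs⁻ > CF₃COO⁻ > formate (HCOO⁻) > hydrosulfide > a thiolate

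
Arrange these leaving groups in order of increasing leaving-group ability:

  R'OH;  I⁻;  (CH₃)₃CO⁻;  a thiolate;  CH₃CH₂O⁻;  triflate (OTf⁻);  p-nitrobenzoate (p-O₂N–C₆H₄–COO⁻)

(CH₃)₃CO⁻ < CH₃CH₂O⁻ < a thiolate < p-nitrobenzoate (p-O₂N–C₆H₄–COO⁻) < R'OH < I⁻ < triflate (OTf⁻)

Rank by basicity of the departing species: weakest base leaves most easily.
triflate (OTf⁻): pKₐ(CF₃SO₃H (triflic acid)) ≈ -14
I⁻: pKₐ(HI) ≈ -10
R'OH: pKₐ(R'OH₂⁺) ≈ -2.4
p-nitrobenzoate (p-O₂N–C₆H₄–COO⁻): pKₐ(p-nitrobenzoic acid) ≈ 3.4
a thiolate: pKₐ(RSH (a thiol)) ≈ 10.5
CH₃CH₂O⁻: pKₐ(CH₃CH₂OH) ≈ 16
(CH₃)₃CO⁻: pKₐ(t-BuOH) ≈ 18
Reversing gives the worst-to-best order requested.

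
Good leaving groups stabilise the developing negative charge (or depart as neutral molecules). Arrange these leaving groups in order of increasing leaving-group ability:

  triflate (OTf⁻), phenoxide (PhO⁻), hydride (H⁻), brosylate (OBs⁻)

A good leaving group is a weak base: the lower the pKₐ of its conjugate acid, the more readily it departs.
triflate (OTf⁻): pKₐ(CF₃SO₃H (triflic acid)) ≈ -14 — charge spread over three oxygens and a CF₃ group; the premier leaving group in synthesis
brosylate (OBs⁻): pKₐ(p-BrC₆H₄SO₃H) ≈ -2.8
phenoxide (PhO⁻): pKₐ(C₆H₅OH (phenol)) ≈ 10 — resonance into the ring helps, but still a poor LG
hydride (H⁻): pKₐ(H₂) ≈ 36 — extremely strong base; leaves only in special hydride-transfer contexts
Reversing gives the worst-to-best order requested.

hydride (H⁻) < phenoxide (PhO⁻) < brosylate (OBs⁻) < triflate (OTf⁻)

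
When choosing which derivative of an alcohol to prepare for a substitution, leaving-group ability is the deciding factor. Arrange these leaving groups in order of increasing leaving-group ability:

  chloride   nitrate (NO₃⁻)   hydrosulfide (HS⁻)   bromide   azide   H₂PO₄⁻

hydrosulfide (HS⁻) < azide < H₂PO₄⁻ < nitrate (NO₃⁻) < chloride < bromide

Leaving-group ability tracks the stability of the departed species; conjugate-acid pKₐ is the usual yardstick (lower pKₐ → better LG).
bromide: pKₐ(HBr) ≈ -9
chloride: pKₐ(HCl) ≈ -7
nitrate (NO₃⁻): pKₐ(HNO₃) ≈ -1.3
H₂PO₄⁻: pKₐ(H₃PO₄) ≈ 2.1
azide: pKₐ(HN₃) ≈ 4.7
hydrosulfide (HS⁻): pKₐ(H₂S) ≈ 7
The question asks for worst first, so the sequence is read in increasing leaving-group ability.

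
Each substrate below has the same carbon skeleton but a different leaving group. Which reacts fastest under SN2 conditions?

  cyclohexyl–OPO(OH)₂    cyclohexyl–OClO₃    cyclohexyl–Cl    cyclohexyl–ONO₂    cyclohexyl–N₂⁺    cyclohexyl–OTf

cyclohexyl–N₂⁺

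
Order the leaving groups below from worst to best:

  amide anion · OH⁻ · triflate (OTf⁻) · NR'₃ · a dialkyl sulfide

triflate (OTf⁻): pKₐ(CF₃SO₃H (triflic acid)) ≈ -14 — charge spread over three oxygens and a CF₃ group; the premier leaving group in synthesis
a dialkyl sulfide: pKₐ(R'₂SH⁺) ≈ -7 — neutral; leaves from a sulfonium salt (R–SR'₂⁺)
NR'₃: pKₐ(R'₃NH⁺) ≈ 10.7
OH⁻: pKₐ(H₂O) ≈ 15.7
amide anion: pKₐ(NH₃) ≈ 38 — extremely strong base; never a leaving group
Listed from poorest to best leaving group as asked.

amide anion < OH⁻ < NR'₃ < a dialkyl sulfide < triflate (OTf⁻)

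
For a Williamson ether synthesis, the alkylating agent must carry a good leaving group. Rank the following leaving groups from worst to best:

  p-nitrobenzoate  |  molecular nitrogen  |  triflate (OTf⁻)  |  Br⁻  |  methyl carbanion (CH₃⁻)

A good leaving group is a weak base: the lower the pKₐ of its conjugate acid, the more readily it departs.
molecular nitrogen: no meaningful conjugate acid; N₂ departs as an exceptionally stable neutral molecule
triflate (OTf⁻): pKₐ(CF₃SO₃H (triflic acid)) ≈ -14
Br⁻: pKₐ(HBr) ≈ -9
p-nitrobenzoate: pKₐ(p-nitrobenzoic acid) ≈ 3.4
methyl carbanion (CH₃⁻): pKₐ(CH₄) ≈ 48
The question asks for worst first, so the sequence is read in increasing leaving-group ability.

methyl carbanion (CH₃⁻) < p-nitrobenzoate < Br⁻ < triflate (OTf⁻) < molecular nitrogen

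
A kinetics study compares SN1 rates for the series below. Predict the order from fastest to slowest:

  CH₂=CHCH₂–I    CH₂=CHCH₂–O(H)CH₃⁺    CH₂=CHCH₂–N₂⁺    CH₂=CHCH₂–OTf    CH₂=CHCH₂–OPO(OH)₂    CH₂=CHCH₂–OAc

CH₂=CHCH₂–N₂⁺ > CH₂=CHCH₂–OTf > CH₂=CHCH₂–I > CH₂=CHCH₂–O(H)CH₃⁺ > CH₂=CHCH₂–OPO(OH)₂ > CH₂=CHCH₂–OAc

With the same alkyl group throughout, only the leaving group differentiates the rates.
The more stable X⁻ (or X) is on its own — i.e. the weaker a base it is — the better a leaving group it makes.
CH₂=CHCH₂–N₂⁺ loses N₂: no meaningful conjugate acid; N₂ departs as an exceptionally stable neutral molecule
CH₂=CHCH₂–OTf loses OTf⁻: pKₐ(CF₃SO₃H (triflic acid)) ≈ -14
CH₂=CHCH₂–I loses I⁻: pKₐ(HI) ≈ -10
CH₂=CHCH₂–O(H)CH₃⁺ loses R'OH: pKₐ(R'OH₂⁺) ≈ -2.4
CH₂=CHCH₂–OPO(OH)₂ loses H₂PO₄⁻: pKₐ(H₃PO₄) ≈ 2.1
CH₂=CHCH₂–OAc loses AcO⁻: pKₐ(CH₃COOH) ≈ 4.8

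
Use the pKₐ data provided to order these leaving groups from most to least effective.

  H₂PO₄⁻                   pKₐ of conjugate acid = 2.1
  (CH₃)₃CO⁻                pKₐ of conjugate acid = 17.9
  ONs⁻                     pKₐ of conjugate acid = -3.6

ONs⁻ > H₂PO₄⁻ > (CH₃)₃CO⁻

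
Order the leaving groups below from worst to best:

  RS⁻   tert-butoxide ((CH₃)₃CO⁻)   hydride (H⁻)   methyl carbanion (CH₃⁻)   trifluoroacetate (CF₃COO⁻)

A good leaving group is a weak base: the lower the pKₐ of its conjugate acid, the more readily it departs.
trifluoroacetate (CF₃COO⁻): pKₐ(CF₃COOH) ≈ 0.2
RS⁻: pKₐ(RSH (a thiol)) ≈ 10.5
tert-butoxide ((CH₃)₃CO⁻): pKₐ(t-BuOH) ≈ 18
hydride (H⁻): pKₐ(H₂) ≈ 36
methyl carbanion (CH₃⁻): pKₐ(CH₄) ≈ 48
The question asks for worst first, so the sequence is read in increasing leaving-group ability.

methyl carbanion (CH₃⁻) < hydride (H⁻) < tert-butoxide ((CH₃)₃CO⁻) < RS⁻ < trifluoroacetate (CF₃COO⁻)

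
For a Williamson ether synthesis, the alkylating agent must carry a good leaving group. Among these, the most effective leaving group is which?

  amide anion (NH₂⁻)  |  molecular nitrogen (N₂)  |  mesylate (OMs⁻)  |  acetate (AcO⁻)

Rank by basicity of the departing species: weakest base leaves most easily.
molecular nitrogen (N₂): no meaningful conjugate acid; N₂ departs as an exceptionally stable neutral molecule
mesylate (OMs⁻): pKₐ(CH₃SO₃H (MsOH)) ≈ -1.9
acetate (AcO⁻): pKₐ(CH₃COOH) ≈ 4.8
amide anion (NH₂⁻): pKₐ(NH₃) ≈ 38

molecular nitrogen (N₂)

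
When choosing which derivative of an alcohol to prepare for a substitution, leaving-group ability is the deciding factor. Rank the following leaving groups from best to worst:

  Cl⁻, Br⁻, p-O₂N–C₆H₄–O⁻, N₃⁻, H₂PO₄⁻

Rank by basicity of the departing species: weakest base leaves most easily.
Br⁻: pKₐ(HBr) ≈ -9 — weak base; good leaving group
Cl⁻: pKₐ(HCl) ≈ -7 — moderately weak base
H₂PO₄⁻: pKₐ(H₃PO₄) ≈ 2.1 — moderate base; biological leaving group after further activation
N₃⁻: pKₐ(HN₃) ≈ 4.7 — linear, resonance-stabilised
p-O₂N–C₆H₄–O⁻: pKₐ(p-nitrophenol) ≈ 7.2 — nitro group delocalises the charge; the classic chromogenic LG

Br⁻ > Cl⁻ > H₂PO₄⁻ > N₃⁻ > p-O₂N–C₆H₄–O⁻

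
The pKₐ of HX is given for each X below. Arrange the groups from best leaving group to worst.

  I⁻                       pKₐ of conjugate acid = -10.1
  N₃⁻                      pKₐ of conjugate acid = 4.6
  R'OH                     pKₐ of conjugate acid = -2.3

I⁻ > R'OH > N₃⁻

Lower conjugate-acid pKₐ ⇒ weaker base ⇒ better leaving group.
Sorting by the given values: I⁻ (-10.1), R'OH (-2.3), N₃⁻ (4.6).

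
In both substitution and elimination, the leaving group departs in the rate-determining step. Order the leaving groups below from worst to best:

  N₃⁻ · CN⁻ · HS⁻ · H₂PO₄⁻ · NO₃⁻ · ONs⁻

Leaving-group ability tracks the stability of the departed species; conjugate-acid pKₐ is the usual yardstick (lower pKₐ → better LG).
ONs⁻: pKₐ(p-O₂NC₆H₄SO₃H) ≈ -3.5
NO₃⁻: pKₐ(HNO₃) ≈ -1.3 — resonance-delocalised over three oxygens
H₂PO₄⁻: pKₐ(H₃PO₄) ≈ 2.1
N₃⁻: pKₐ(HN₃) ≈ 4.7 — linear, resonance-stabilised
HS⁻: pKₐ(H₂S) ≈ 7 — larger and more polarisable than the oxygen analogue
CN⁻: pKₐ(HCN) ≈ 9.2 — sp carbon stabilises the charge somewhat, but still a poor LG
The question asks for worst first, so the sequence is read in increasing leaving-group ability.

CN⁻ < HS⁻ < N₃⁻ < H₂PO₄⁻ < NO₃⁻ < ONs⁻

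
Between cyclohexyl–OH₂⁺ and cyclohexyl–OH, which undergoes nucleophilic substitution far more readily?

From cyclohexyl–OH the departing group would be OH⁻ (pKₐ(H₂O) ≈ 15.7). Strong base; essentially never leaves without prior activation.
From cyclohexyl–OH₂⁺ the leaving group is H₂O (pKₐ(H₃O⁺) ≈ -1.7). Neutral; leaves from a protonated alcohol (R–OH₂⁺).
(In practice cyclohexyl–OH₂⁺ is made from cyclohexyl–OH by protonation with strong acid, converting the leaving group from hydroxide to neutral water.)

cyclohexyl–OH₂⁺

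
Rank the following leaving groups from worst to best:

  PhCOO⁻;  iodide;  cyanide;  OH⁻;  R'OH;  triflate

OH⁻ < cyanide < PhCOO⁻ < R'OH < iodide < triflate

triflate: pKₐ(CF₃SO₃H (triflic acid)) ≈ -14 — charge spread over three oxygens and a CF₃ group; the premier leaving group in synthesis
iodide: pKₐ(HI) ≈ -10 — large, highly polarisable; very weak base
R'OH: pKₐ(R'OH₂⁺) ≈ -2.4 — neutral; leaves from a protonated ether (an oxonium ion, R–O(H)R'⁺)
PhCOO⁻: pKₐ(C₆H₅COOH) ≈ 4.2
cyanide: pKₐ(HCN) ≈ 9.2 — sp carbon stabilises the charge somewhat, but still a poor LG
OH⁻: pKₐ(H₂O) ≈ 15.7
Listed from poorest to best leaving group as asked.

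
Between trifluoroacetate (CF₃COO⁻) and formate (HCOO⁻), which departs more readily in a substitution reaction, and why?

trifluoroacetate (CF₃COO⁻) is the better leaving group.
pKₐ(CF₃COOH) ≈ 0.2 versus pKₐ(HCOOH) ≈ 3.8: trifluoroacetate (CF₃COO⁻) is the much weaker base.
Strongly electron-withdrawing CF₃ stabilises the carboxylate.

trifluoroacetate (CF₃COO⁻)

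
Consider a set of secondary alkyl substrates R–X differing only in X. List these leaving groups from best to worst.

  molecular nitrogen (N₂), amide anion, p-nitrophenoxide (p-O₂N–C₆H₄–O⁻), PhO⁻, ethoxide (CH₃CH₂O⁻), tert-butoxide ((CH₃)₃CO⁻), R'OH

molecular nitrogen (N₂) > R'OH > p-nitrophenoxide (p-O₂N–C₆H₄–O⁻) > PhO⁻ > ethoxide (CH₃CH₂O⁻) > tert-butoxide ((CH₃)₃CO⁻) > amide anion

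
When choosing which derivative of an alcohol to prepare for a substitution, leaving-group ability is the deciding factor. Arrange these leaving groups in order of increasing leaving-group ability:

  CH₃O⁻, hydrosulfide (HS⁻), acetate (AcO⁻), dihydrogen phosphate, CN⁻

dihydrogen phosphate: pKₐ(H₃PO₄) ≈ 2.1 — moderate base; biological leaving group after further activation
acetate (AcO⁻): pKₐ(CH₃COOH) ≈ 4.8 — resonance-stabilised but still a weak base
hydrosulfide (HS⁻): pKₐ(H₂S) ≈ 7 — larger and more polarisable than the oxygen analogue
CN⁻: pKₐ(HCN) ≈ 9.2 — sp carbon stabilises the charge somewhat, but still a poor LG
CH₃O⁻: pKₐ(CH₃OH) ≈ 15.5 — strong base; alkoxides do not leave unassisted
The question asks for worst first, so the sequence is read in increasing leaving-group ability.

CH₃O⁻ < CN⁻ < hydrosulfide (HS⁻) < acetate (AcO⁻) < dihydrogen phosphate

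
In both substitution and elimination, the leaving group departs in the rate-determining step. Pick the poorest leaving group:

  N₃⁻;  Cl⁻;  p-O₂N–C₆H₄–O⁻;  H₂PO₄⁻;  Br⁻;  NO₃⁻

Leaving-group ability tracks the stability of the departed species; conjugate-acid pKₐ is the usual yardstick (lower pKₐ → better LG).
Br⁻: pKₐ(HBr) ≈ -9
Cl⁻: pKₐ(HCl) ≈ -7
NO₃⁻: pKₐ(HNO₃) ≈ -1.3
H₂PO₄⁻: pKₐ(H₃PO₄) ≈ 2.1
N₃⁻: pKₐ(HN₃) ≈ 4.7
p-O₂N–C₆H₄–O⁻: pKₐ(p-nitrophenol) ≈ 7.2

p-O₂N–C₆H₄–O⁻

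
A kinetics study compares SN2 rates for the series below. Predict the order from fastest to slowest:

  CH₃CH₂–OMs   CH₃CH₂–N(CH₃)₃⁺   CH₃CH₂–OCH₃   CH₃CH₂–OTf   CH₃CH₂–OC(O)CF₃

With the same alkyl group throughout, only the leaving group differentiates the rates.
A good leaving group is a weak base: the lower the pKₐ of its conjugate acid, the more readily it departs.
CH₃CH₂–OTf loses OTf⁻: pKₐ(CF₃SO₃H (triflic acid)) ≈ -14
CH₃CH₂–OMs loses OMs⁻: pKₐ(CH₃SO₃H (MsOH)) ≈ -1.9
CH₃CH₂–OC(O)CF₃ loses CF₃COO⁻: pKₐ(CF₃COOH) ≈ 0.2
CH₃CH₂–N(CH₃)₃⁺ loses NR'₃: pKₐ(R'₃NH⁺) ≈ 10.7
CH₃CH₂–OCH₃ loses CH₃O⁻: pKₐ(CH₃OH) ≈ 15.5

CH₃CH₂–OTf > CH₃CH₂–OMs > CH₃CH₂–OC(O)CF₃ > CH₃CH₂–N(CH₃)₃⁺ > CH₃CH₂–OCH₃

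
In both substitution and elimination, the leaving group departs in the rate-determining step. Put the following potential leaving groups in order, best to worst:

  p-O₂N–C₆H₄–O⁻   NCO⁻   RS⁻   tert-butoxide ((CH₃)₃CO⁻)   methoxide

NCO⁻ > p-O₂N–C₆H₄–O⁻ > RS⁻ > methoxide > tert-butoxide ((CH₃)₃CO⁻)

NCO⁻: pKₐ(HOCN) ≈ 3.5
p-O₂N–C₆H₄–O⁻: pKₐ(p-nitrophenol) ≈ 7.2
RS⁻: pKₐ(RSH (a thiol)) ≈ 10.5
methoxide: pKₐ(CH₃OH) ≈ 15.5 — strong base; alkoxides do not leave unassisted
tert-butoxide ((CH₃)₃CO⁻): pKₐ(t-BuOH) ≈ 18 — bulky, strongly basic alkoxide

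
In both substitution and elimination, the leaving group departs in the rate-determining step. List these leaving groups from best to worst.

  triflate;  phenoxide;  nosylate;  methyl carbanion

triflate: pKₐ(CF₃SO₃H (triflic acid)) ≈ -14
nosylate: pKₐ(p-O₂NC₆H₄SO₃H) ≈ -3.5
phenoxide: pKₐ(C₆H₅OH (phenol)) ≈ 10 — resonance into the ring helps, but still a poor LG
methyl carbanion: pKₐ(CH₄) ≈ 48

triflate > nosylate > phenoxide > methyl carbanion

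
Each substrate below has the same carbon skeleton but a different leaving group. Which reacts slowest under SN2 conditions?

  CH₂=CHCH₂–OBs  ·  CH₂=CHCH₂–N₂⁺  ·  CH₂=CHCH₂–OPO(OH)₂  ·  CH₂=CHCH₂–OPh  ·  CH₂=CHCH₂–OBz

CH₂=CHCH₂–OPh

With the same alkyl group throughout, only the leaving group differentiates the rates.
Leaving-group ability tracks the stability of the departed species; conjugate-acid pKₐ is the usual yardstick (lower pKₐ → better LG).
CH₂=CHCH₂–N₂⁺ loses N₂: no meaningful conjugate acid; N₂ departs as an exceptionally stable neutral molecule
CH₂=CHCH₂–OBs loses OBs⁻: pKₐ(p-BrC₆H₄SO₃H) ≈ -2.8
CH₂=CHCH₂–OPO(OH)₂ loses H₂PO₄⁻: pKₐ(H₃PO₄) ≈ 2.1
CH₂=CHCH₂–OBz loses PhCOO⁻: pKₐ(C₆H₅COOH) ≈ 4.2
CH₂=CHCH₂–OPh loses PhO⁻: pKₐ(C₆H₅OH (phenol)) ≈ 10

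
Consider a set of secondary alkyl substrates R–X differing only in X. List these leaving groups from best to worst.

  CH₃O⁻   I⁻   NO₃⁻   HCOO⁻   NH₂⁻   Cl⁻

A good leaving group is a weak base: the lower the pKₐ of its conjugate acid, the more readily it departs.
I⁻: pKₐ(HI) ≈ -10 — large, highly polarisable; very weak base
Cl⁻: pKₐ(HCl) ≈ -7
NO₃⁻: pKₐ(HNO₃) ≈ -1.3
HCOO⁻: pKₐ(HCOOH) ≈ 3.8 — resonance-stabilised carboxylate
CH₃O⁻: pKₐ(CH₃OH) ≈ 15.5 — strong base; alkoxides do not leave unassisted
NH₂⁻: pKₐ(NH₃) ≈ 38

I⁻ > Cl⁻ > NO₃⁻ > HCOO⁻ > CH₃O⁻ > NH₂⁻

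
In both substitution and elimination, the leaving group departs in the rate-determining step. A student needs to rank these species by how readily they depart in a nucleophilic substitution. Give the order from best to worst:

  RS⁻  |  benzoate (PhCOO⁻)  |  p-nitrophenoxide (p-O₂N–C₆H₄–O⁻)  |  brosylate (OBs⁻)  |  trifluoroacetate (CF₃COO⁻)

brosylate (OBs⁻) > trifluoroacetate (CF₃COO⁻) > benzoate (PhCOO⁻) > p-nitrophenoxide (p-O₂N–C₆H₄–O⁻) > RS⁻

brosylate (OBs⁻): pKₐ(p-BrC₆H₄SO₃H) ≈ -2.8
trifluoroacetate (CF₃COO⁻): pKₐ(CF₃COOH) ≈ 0.2 — strongly electron-withdrawing CF₃ stabilises the carboxylate
benzoate (PhCOO⁻): pKₐ(C₆H₅COOH) ≈ 4.2
p-nitrophenoxide (p-O₂N–C₆H₄–O⁻): pKₐ(p-nitrophenol) ≈ 7.2
RS⁻: pKₐ(RSH (a thiol)) ≈ 10.5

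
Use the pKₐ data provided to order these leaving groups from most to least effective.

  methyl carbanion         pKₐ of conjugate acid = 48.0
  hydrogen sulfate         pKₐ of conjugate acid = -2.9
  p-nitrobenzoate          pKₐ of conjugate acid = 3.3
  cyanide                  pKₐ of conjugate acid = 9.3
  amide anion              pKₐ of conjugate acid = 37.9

Lower conjugate-acid pKₐ ⇒ weaker base ⇒ better leaving group.
Sorting by the given values: hydrogen sulfate (-2.9), p-nitrobenzoate (3.3), cyanide (9.3), amide anion (37.9), methyl carbanion (48.0).

hydrogen sulfate > p-nitrobenzoate > cyanide > amide anion > methyl carbanion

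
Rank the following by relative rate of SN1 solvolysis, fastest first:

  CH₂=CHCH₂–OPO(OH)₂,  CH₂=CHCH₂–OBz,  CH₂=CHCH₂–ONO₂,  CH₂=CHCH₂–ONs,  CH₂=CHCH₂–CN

The skeletons are identical, so relative rate is governed entirely by leaving-group ability.
A good leaving group is a weak base: the lower the pKₐ of its conjugate acid, the more readily it departs.
CH₂=CHCH₂–ONs loses ONs⁻: pKₐ(p-O₂NC₆H₄SO₃H) ≈ -3.5
CH₂=CHCH₂–ONO₂ loses NO₃⁻: pKₐ(HNO₃) ≈ -1.3
CH₂=CHCH₂–OPO(OH)₂ loses H₂PO₄⁻: pKₐ(H₃PO₄) ≈ 2.1
CH₂=CHCH₂–OBz loses PhCOO⁻: pKₐ(C₆H₅COOH) ≈ 4.2
CH₂=CHCH₂–CN loses CN⁻: pKₐ(HCN) ≈ 9.2

CH₂=CHCH₂–ONs > CH₂=CHCH₂–ONO₂ > CH₂=CHCH₂–OPO(OH)₂ > CH₂=CHCH₂–OBz > CH₂=CHCH₂–CN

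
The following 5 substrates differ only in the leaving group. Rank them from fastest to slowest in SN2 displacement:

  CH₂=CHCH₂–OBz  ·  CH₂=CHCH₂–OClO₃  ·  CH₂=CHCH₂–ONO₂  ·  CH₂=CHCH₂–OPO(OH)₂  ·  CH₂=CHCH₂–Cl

The skeletons are identical, so relative rate is governed entirely by leaving-group ability.
A good leaving group is a weak base: the lower the pKₐ of its conjugate acid, the more readily it departs.
CH₂=CHCH₂–OClO₃ loses ClO₄⁻: pKₐ(HClO₄) ≈ -10
CH₂=CHCH₂–Cl loses Cl⁻: pKₐ(HCl) ≈ -7
CH₂=CHCH₂–ONO₂ loses NO₃⁻: pKₐ(HNO₃) ≈ -1.3
CH₂=CHCH₂–OPO(OH)₂ loses H₂PO₄⁻: pKₐ(H₃PO₄) ≈ 2.1
CH₂=CHCH₂–OBz loses PhCOO⁻: pKₐ(C₆H₅COOH) ≈ 4.2

CH₂=CHCH₂–OClO₃ > CH₂=CHCH₂–Cl > CH₂=CHCH₂–ONO₂ > CH₂=CHCH₂–OPO(OH)₂ > CH₂=CHCH₂–OBz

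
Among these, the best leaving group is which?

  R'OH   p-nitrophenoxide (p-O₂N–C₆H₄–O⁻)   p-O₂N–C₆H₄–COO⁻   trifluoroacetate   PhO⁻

R'OH

The more stable X⁻ (or X) is on its own — i.e. the weaker a base it is — the better a leaving group it makes.
R'OH: pKₐ(R'OH₂⁺) ≈ -2.4
trifluoroacetate: pKₐ(CF₃COOH) ≈ 0.2
p-O₂N–C₆H₄–COO⁻: pKₐ(p-nitrobenzoic acid) ≈ 3.4
p-nitrophenoxide (p-O₂N–C₆H₄–O⁻): pKₐ(p-nitrophenol) ≈ 7.2
PhO⁻: pKₐ(C₆H₅OH (phenol)) ≈ 10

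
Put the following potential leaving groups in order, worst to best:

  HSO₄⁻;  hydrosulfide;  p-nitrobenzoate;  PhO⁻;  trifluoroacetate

A good leaving group is a weak base: the lower the pKₐ of its conjugate acid, the more readily it departs.
HSO₄⁻: pKₐ(H₂SO₄) ≈ -3 — conjugate base of a strong mineral acid
trifluoroacetate: pKₐ(CF₃COOH) ≈ 0.2 — strongly electron-withdrawing CF₃ stabilises the carboxylate
p-nitrobenzoate: pKₐ(p-nitrobenzoic acid) ≈ 3.4
hydrosulfide: pKₐ(H₂S) ≈ 7 — larger and more polarisable than the oxygen analogue
PhO⁻: pKₐ(C₆H₅OH (phenol)) ≈ 10
Reversing gives the worst-to-best order requested.

PhO⁻ < hydrosulfide < p-nitrobenzoate < trifluoroacetate < HSO₄⁻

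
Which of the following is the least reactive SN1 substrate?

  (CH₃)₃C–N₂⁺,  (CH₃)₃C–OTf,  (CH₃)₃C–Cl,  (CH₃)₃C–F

With the same alkyl group throughout, only the leaving group differentiates the rates.
A good leaving group is a weak base: the lower the pKₐ of its conjugate acid, the more readily it departs.
(CH₃)₃C–N₂⁺ loses N₂: no meaningful conjugate acid; N₂ departs as an exceptionally stable neutral molecule
(CH₃)₃C–OTf loses OTf⁻: pKₐ(CF₃SO₃H (triflic acid)) ≈ -14
(CH₃)₃C–Cl loses Cl⁻: pKₐ(HCl) ≈ -7
(CH₃)₃C–F loses F⁻: pKₐ(HF) ≈ 3.2

(CH₃)₃C–F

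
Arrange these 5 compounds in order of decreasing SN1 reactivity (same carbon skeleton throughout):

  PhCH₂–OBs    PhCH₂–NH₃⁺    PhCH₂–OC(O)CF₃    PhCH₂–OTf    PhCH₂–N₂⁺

PhCH₂–N₂⁺ > PhCH₂–OTf > PhCH₂–OBs > PhCH₂–OC(O)CF₃ > PhCH₂–NH₃⁺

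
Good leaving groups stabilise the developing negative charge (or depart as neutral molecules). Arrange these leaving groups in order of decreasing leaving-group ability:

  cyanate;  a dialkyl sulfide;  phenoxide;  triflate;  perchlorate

triflate > perchlorate > a dialkyl sulfide > cyanate > phenoxide

Rank by basicity of the departing species: weakest base leaves most easily.
triflate: pKₐ(CF₃SO₃H (triflic acid)) ≈ -14
perchlorate: pKₐ(HClO₄) ≈ -10 — extremely weak base; rarely used for safety reasons
a dialkyl sulfide: pKₐ(R'₂SH⁺) ≈ -7 — neutral; leaves from a sulfonium salt (R–SR'₂⁺)
cyanate: pKₐ(HOCN) ≈ 3.5
phenoxide: pKₐ(C₆H₅OH (phenol)) ≈ 10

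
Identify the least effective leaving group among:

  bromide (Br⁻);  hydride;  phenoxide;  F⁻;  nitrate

Leaving-group ability tracks the stability of the departed species; conjugate-acid pKₐ is the usual yardstick (lower pKₐ → better LG).
bromide (Br⁻): pKₐ(HBr) ≈ -9
nitrate: pKₐ(HNO₃) ≈ -1.3
F⁻: pKₐ(HF) ≈ 3.2
phenoxide: pKₐ(C₆H₅OH (phenol)) ≈ 10
hydride: pKₐ(H₂) ≈ 36

hydride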